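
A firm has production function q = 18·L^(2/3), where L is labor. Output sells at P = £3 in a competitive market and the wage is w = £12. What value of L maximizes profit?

MP_L = (2/3)·18·L^(-1/3) = 12·L^(-1/3).
Profit maximization for a price taker requires P·MP_L = w: 3·12·L^(-1/3) = 12.
So L^(-1/3) = 1/3, which gives L = 27.

L* = 27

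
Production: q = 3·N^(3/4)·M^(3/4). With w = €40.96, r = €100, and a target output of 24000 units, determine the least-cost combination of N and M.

N* = 625, M* = 256

Cost minimization requires the marginal rate of technical substitution to equal the input-price ratio: MP_N/MP_M = w/r.
Here MP_N/MP_M = (3/4)·(M/N)/(3/4) = (M/N). Setting this equal to 40.96/100 = 0.4096 gives M = 0.4096N.
Substituting into q = 24000: 3·N^(3/4)·(0.4096N)^(3/4) = 24000.
Solving, N = 625 and M = 256.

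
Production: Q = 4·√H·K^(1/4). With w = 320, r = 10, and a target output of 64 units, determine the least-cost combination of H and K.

Cost minimization requires the marginal rate of technical substitution to equal the input-price ratio: MP_H/MP_K = w/r.
Here MP_H/MP_K = (1/2)·(K/H)/(1/4) = 2·(K/H). Setting this equal to 320/10 = 32 gives K = 16H.
Substituting into Q = 64: 4·H^(1/2)·(16H)^(1/4) = 64.
Solving, H = 16 and K = 256.

H* = 16, K* = 256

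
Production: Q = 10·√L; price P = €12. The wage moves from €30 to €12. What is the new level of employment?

From P·MP_L = w with MP_L = 5·L^(-1/2), the labor demand is L(w) = (60/w)^(2).
At w = 30: L = 4. At w = 12: L = 25.

L* = 25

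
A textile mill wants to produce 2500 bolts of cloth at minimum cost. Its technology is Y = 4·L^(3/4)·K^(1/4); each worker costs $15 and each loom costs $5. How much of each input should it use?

Cost minimization requires the marginal rate of technical substitution to equal the input-price ratio: MP_L/MP_K = w/r.
Here MP_L/MP_K = (3/4)·(K/L)/(1/4) = 3·(K/L). Setting this equal to 15/5 = 3 gives K = L.
Substituting into Y = 2500: 4·L^(3/4)·(L)^(1/4) = 2500.
Solving, L = 625 and K = 625.

L* = 625, K* = 625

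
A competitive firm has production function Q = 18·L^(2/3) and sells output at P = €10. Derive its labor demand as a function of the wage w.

L(w) = 1728000/w³

MP_L = (2/3)·18·L^(-1/3) = 12·L^(-1/3).
Setting P·MP_L = w: 120·L^(-1/3) = w.
Solving for L: L^(-1/3) = w/120, so L = (120/w)^(3).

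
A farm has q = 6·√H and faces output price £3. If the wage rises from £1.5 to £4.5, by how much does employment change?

ΔH = -32

From P·MP_H = w with MP_H = 3·H^(-1/2), the labor demand is H(w) = (9/w)^(2).
At w = 1.5: H = 36. At w = 4.5: H = 4.
ΔH = 4 − 36 = -32.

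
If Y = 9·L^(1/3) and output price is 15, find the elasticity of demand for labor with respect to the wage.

MP_L = (1/3)·9·L^(-2/3), so P·MP_L = w gives 45·L^(-2/3) = w.
Solving, L(w) = (45/w)^(3/2). This is a constant-elasticity form: L ∝ w^(−3/2), so ε = −3/2.

ε = -1.5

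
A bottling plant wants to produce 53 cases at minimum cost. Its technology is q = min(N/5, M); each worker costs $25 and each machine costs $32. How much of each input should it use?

With a fixed-proportions technology, the cost-minimizing bundle uses no slack in either input: N/5 = M = q.
So N = 5·53 = 265 and M = 53.

N* = 265, M* = 53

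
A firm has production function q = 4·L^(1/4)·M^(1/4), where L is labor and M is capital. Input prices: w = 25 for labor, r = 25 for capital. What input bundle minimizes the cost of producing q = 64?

L* = 256, M* = 256

Cost minimization requires the marginal rate of technical substitution to equal the input-price ratio: MP_L/MP_M = w/r.
Here MP_L/MP_M = (1/4)·(M/L)/(1/4) = (M/L). Setting this equal to 25/25 = 1 gives M = L.
Substituting into q = 64: 4·L^(1/4)·(L)^(1/4) = 64.
Solving, L = 256 and M = 256.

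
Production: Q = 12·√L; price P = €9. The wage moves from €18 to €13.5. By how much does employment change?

From P·MP_L = w with MP_L = 6·L^(-1/2), the labor demand is L(w) = (54/w)^(2).
At w = 18: L = 9. At w = 13.5: L = 16.
ΔL = 16 − 9 = 7.

ΔL = 7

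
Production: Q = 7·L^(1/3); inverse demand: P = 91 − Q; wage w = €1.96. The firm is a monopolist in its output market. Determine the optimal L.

Marginal revenue from the inverse demand is MR = 91 − 2Q.
The marginal product is MP_L = (7/3)·L^(-2/3).
A monopolist hires until marginal revenue product equals the wage: MR·MP_L = w.
At L, Q = 7·L^(1/3). Substituting and solving: (91 − 14·L^(1/3))·(7/3)·L^(-2/3) = 1.96 gives L = 125.

L* = 125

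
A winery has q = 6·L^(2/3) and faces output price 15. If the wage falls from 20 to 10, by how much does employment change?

From P·MP_L = w with MP_L = 4·L^(-1/3), the labor demand is L(w) = (60/w)^(3).
At w = 20: L = 27. At w = 10: L = 216.
ΔL = 216 − 27 = 189.

ΔL = 189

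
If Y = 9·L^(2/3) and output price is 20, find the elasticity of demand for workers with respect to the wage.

MP_L = (2/3)·9·L^(-1/3), so P·MP_L = w gives 120·L^(-1/3) = w.
Solving, L(w) = (120/w)^(3). This is a constant-elasticity form: L ∝ w^(−3), so ε = −3.

ε = -3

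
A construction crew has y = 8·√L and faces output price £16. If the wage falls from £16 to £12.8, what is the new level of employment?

L* = 25

From P·MP_L = w with MP_L = 4·L^(-1/2), the labor demand is L(w) = (64/w)^(2).
At w = 16: L = 16. At w = 12.8: L = 25.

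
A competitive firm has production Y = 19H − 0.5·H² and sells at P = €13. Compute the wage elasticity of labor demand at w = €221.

From P·MP_H = w with MP_H = 19 − H, labor demand is H(w) = 19 − w/13.
dH/dw = −1/(13) = -1/13.
At w = 221, H = 2, so ε = (dH/dw)·(w/H) = (-1/13)·(221/2) = -8.5.

ε = -8.5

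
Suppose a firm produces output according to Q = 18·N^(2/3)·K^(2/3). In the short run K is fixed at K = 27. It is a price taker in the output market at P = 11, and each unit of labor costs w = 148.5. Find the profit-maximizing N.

N* = 512

With K = 27, MP_N = (2/3)·18·N^(-1/3)·27^(2/3) = 108·N^(-1/3).
Profit maximization for a price taker requires P·MP_N = w: 11·108·N^(-1/3) = 148.5.
So N^(-1/3) = 0.125, which gives N = 512.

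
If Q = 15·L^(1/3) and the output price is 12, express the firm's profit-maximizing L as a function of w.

L(w) = (60/w)^(3/2)

MP_L = (1/3)·15·L^(-2/3) = 5·L^(-2/3).
Setting P·MP_L = w: 60·L^(-2/3) = w.
Solving for L: L^(-2/3) = w/60, so L = (60/w)^(3/2).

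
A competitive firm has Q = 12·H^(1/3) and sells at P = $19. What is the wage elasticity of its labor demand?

ε = -1.5

MP_H = (1/3)·12·H^(-2/3), so P·MP_H = w gives 76·H^(-2/3) = w.
Solving, H(w) = (76/w)^(3/2). This is a constant-elasticity form: H ∝ w^(−3/2), so ε = −3/2.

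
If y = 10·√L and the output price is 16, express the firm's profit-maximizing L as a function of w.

MP_L = (1/2)·10·L^(-1/2) = 5·L^(-1/2).
Setting P·MP_L = w: 80·L^(-1/2) = w.
Solving for L: L^(-1/2) = w/80, so L = (80/w)^(2).

L(w) = 6400/w²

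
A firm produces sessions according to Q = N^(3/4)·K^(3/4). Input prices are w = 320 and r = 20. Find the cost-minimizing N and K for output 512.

Cost minimization requires the marginal rate of technical substitution to equal the input-price ratio: MP_N/MP_K = w/r.
Here MP_N/MP_K = (3/4)·(K/N)/(3/4) = (K/N). Setting this equal to 320/20 = 16 gives K = 16N.
Substituting into Q = 512: N^(3/4)·(16N)^(3/4) = 512.
Solving, N = 16 and K = 256.

N* = 16, K* = 256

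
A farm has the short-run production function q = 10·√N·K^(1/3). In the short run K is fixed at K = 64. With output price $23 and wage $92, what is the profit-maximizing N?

With K = 64, MP_N = (1/2)·10·N^(-1/2)·64^(1/3) = 20·N^(-1/2).
Profit maximization for a price taker requires P·MP_N = w: 23·20·N^(-1/2) = 92.
So N^(-1/2) = 0.2, which gives N = 25.

N* = 25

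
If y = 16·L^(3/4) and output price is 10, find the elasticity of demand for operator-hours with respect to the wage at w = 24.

MP_L = (3/4)·16·L^(-1/4), so P·MP_L = w gives 120·L^(-1/4) = w.
Solving, L(w) = (120/w)^(4). This is a constant-elasticity form: L ∝ w^(−4), so ε = −4.

ε = -4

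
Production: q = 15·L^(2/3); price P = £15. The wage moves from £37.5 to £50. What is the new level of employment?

From P·MP_L = w with MP_L = 10·L^(-1/3), the labor demand is L(w) = (150/w)^(3).
At w = 37.5: L = 64. At w = 50: L = 27.

L* = 27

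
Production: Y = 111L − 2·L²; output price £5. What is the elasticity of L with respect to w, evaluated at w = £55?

ε = -0.11

From P·MP_L = w with MP_L = 111 − 4L, labor demand is L(w) = (111 − w/5)/4.
dL/dw = −1/(20) = -0.05.
At w = 55, L = 25, so ε = (dL/dw)·(w/L) = (-0.05)·(55/25) = -0.11.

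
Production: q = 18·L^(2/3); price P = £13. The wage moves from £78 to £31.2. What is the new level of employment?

From P·MP_L = w with MP_L = 12·L^(-1/3), the labor demand is L(w) = (156/w)^(3).
At w = 78: L = 8. At w = 31.2: L = 125.

L* = 125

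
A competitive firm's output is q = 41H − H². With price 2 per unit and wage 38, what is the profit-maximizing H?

H* = 11

The marginal product of H is MP_H = 41 − 2H.
A price-taking firm hires until the value of the marginal product equals the wage: P·MP_H = w, so 2·(41 − 2H) = 38.
Then 41 − 2H = 19, giving H = 11.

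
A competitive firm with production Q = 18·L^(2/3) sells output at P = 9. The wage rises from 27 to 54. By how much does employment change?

From P·MP_L = w with MP_L = 12·L^(-1/3), the labor demand is L(w) = (108/w)^(3).
At w = 27: L = 64. At w = 54: L = 8.
ΔL = 8 − 64 = -56.

ΔL = -56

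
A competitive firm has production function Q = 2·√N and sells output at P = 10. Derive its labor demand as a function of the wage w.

N(w) = 100/w²

MP_N = (1/2)·2·N^(-1/2) = N^(-1/2).
Setting P·MP_N = w: 10·N^(-1/2) = w.
Solving for N: N^(-1/2) = w/10, so N = (10/w)^(2).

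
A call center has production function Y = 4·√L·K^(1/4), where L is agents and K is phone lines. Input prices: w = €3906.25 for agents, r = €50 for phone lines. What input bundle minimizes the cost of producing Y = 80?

Cost minimization requires the marginal rate of technical substitution to equal the input-price ratio: MP_L/MP_K = w/r.
Here MP_L/MP_K = (1/2)·(K/L)/(1/4) = 2·(K/L). Setting this equal to 3906.25/50 = 78.125 gives K = 39.0625L.
Substituting into Y = 80: 4·L^(1/2)·(39.0625L)^(1/4) = 80.
Solving, L = 16 and K = 625.

L* = 16, K* = 625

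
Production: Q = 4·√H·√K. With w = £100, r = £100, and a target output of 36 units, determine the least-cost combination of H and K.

H* = 9, K* = 9

Cost minimization requires the marginal rate of technical substitution to equal the input-price ratio: MP_H/MP_K = w/r.
Here MP_H/MP_K = (1/2)·(K/H)/(1/2) = (K/H). Setting this equal to 100/100 = 1 gives K = H.
Substituting into Q = 36: 4·H^(1/2)·(H)^(1/2) = 36.
Solving, H = 9 and K = 9.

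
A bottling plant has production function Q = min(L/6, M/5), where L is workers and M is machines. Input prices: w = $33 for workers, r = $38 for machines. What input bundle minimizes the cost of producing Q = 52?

L* = 312, M* = 260

With a fixed-proportions technology, the cost-minimizing bundle uses no slack in either input: L/6 = M/5 = Q.
So L = 6·52 = 312 and M = 5·52 = 260.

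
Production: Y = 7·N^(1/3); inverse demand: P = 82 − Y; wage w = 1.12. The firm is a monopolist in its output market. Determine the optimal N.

N* = 125

Marginal revenue from the inverse demand is MR = 82 − 2Y.
The marginal product is MP_N = (7/3)·N^(-2/3).
A monopolist hires until marginal revenue product equals the wage: MR·MP_N = w.
At N, Y = 7·N^(1/3). Substituting and solving: (82 − 14·N^(1/3))·(7/3)·N^(-2/3) = 1.12 gives N = 125.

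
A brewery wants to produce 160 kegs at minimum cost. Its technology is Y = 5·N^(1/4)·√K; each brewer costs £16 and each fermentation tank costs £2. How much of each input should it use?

Cost minimization requires the marginal rate of technical substitution to equal the input-price ratio: MP_N/MP_K = w/r.
Here MP_N/MP_K = (1/4)·(K/N)/(1/2) = 0.5·(K/N). Setting this equal to 16/2 = 8 gives K = 16N.
Substituting into Y = 160: 5·N^(1/4)·(16N)^(1/2) = 160.
Solving, N = 16 and K = 256.

N* = 16, K* = 256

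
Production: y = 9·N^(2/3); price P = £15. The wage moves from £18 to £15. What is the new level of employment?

N* = 216

From P·MP_N = w with MP_N = 6·N^(-1/3), the labor demand is N(w) = (90/w)^(3).
At w = 18: N = 125. At w = 15: N = 216.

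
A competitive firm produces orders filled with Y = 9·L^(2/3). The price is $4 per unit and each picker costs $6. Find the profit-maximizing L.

MP_L = (2/3)·9·L^(-1/3) = 6·L^(-1/3).
Profit maximization for a price taker requires P·MP_L = w: 4·6·L^(-1/3) = 6.
So L^(-1/3) = 0.25, which gives L = 64.

L* = 64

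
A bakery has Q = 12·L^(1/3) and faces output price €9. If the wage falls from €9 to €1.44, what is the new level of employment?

From P·MP_L = w with MP_L = 4·L^(-2/3), the labor demand is L(w) = (36/w)^(3/2).
At w = 9: L = 8. At w = 1.44: L = 125.

L* = 125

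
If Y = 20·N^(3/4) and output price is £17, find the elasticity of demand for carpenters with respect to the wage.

MP_N = (3/4)·20·N^(-1/4), so P·MP_N = w gives 255·N^(-1/4) = w.
Solving, N(w) = (255/w)^(4). This is a constant-elasticity form: N ∝ w^(−4), so ε = −4.

ε = -4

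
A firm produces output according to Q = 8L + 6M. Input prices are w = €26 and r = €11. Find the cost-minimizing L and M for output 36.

L* = 0, M* = 6

The inputs are perfect substitutes, so the firm uses whichever has the lower cost per unit of output.
Cost per unit of output via L is w/8 = 3.25; via M it is r/6 = 11/6. M is cheaper.
Producing Q = 36 with M alone: L = 0, M = 6.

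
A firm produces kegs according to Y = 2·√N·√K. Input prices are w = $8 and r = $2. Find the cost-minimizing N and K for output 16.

Cost minimization requires the marginal rate of technical substitution to equal the input-price ratio: MP_N/MP_K = w/r.
Here MP_N/MP_K = (1/2)·(K/N)/(1/2) = (K/N). Setting this equal to 8/2 = 4 gives K = 4N.
Substituting into Y = 16: 2·N^(1/2)·(4N)^(1/2) = 16.
Solving, N = 4 and K = 16.

N* = 4, K* = 16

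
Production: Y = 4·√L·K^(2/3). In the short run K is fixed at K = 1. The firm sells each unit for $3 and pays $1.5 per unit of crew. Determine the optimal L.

With K = 1, MP_L = (1/2)·4·L^(-1/2)·1^(2/3) = 2·L^(-1/2).
Profit maximization for a price taker requires P·MP_L = w: 3·2·L^(-1/2) = 1.5.
So L^(-1/2) = 0.25, which gives L = 16.

L* = 16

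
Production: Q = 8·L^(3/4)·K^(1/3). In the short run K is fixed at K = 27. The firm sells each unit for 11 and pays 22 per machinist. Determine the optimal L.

L* = 6561

With K = 27, MP_L = (3/4)·8·L^(-1/4)·27^(1/3) = 18·L^(-1/4).
Profit maximization for a price taker requires P·MP_L = w: 11·18·L^(-1/4) = 22.
So L^(-1/4) = 1/9, which gives L = 6561.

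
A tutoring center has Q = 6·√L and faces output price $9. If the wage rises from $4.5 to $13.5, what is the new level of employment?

L* = 4

From P·MP_L = w with MP_L = 3·L^(-1/2), the labor demand is L(w) = (27/w)^(2).
At w = 4.5: L = 36. At w = 13.5: L = 4.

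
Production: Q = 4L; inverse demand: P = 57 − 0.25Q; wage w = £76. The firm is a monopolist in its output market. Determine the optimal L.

Marginal revenue from the inverse demand is MR = 57 − 0.5Q.
The marginal product is MP_L = 4.
A monopolist hires until marginal revenue product equals the wage: MR·MP_L = w.
(57 − 2L)·4 = 76, so L = 19.

L* = 19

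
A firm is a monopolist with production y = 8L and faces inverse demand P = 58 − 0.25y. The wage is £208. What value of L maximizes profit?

Marginal revenue from the inverse demand is MR = 58 − 0.5y.
The marginal product is MP_L = 8.
A monopolist hires until marginal revenue product equals the wage: MR·MP_L = w.
(58 − 4L)·8 = 208, so L = 8.

L* = 8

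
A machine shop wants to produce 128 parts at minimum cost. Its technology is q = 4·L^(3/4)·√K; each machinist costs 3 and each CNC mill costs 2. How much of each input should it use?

L* = 16, K* = 16

Cost minimization requires the marginal rate of technical substitution to equal the input-price ratio: MP_L/MP_K = w/r.
Here MP_L/MP_K = (3/4)·(K/L)/(1/2) = 1.5·(K/L). Setting this equal to 3/2 = 1.5 gives K = L.
Substituting into q = 128: 4·L^(3/4)·(L)^(1/2) = 128.
Solving, L = 16 and K = 16.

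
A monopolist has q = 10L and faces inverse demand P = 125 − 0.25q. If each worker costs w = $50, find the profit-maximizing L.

Marginal revenue from the inverse demand is MR = 125 − 0.5q.
The marginal product is MP_L = 10.
A monopolist hires until marginal revenue product equals the wage: MR·MP_L = w.
(125 − 5L)·10 = 50, so L = 24.

L* = 24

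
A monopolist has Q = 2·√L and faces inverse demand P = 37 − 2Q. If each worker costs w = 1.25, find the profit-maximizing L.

Marginal revenue from the inverse demand is MR = 37 − 4Q.
The marginal product is MP_L = L^(-1/2).
A monopolist hires until marginal revenue product equals the wage: MR·MP_L = w.
At L, Q = 2·√L. Substituting and solving: (37 − 8·√L)·L^(-1/2) = 1.25 gives L = 16.

L* = 16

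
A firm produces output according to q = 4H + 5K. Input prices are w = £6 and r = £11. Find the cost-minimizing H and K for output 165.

The inputs are perfect substitutes, so the firm uses whichever has the lower cost per unit of output.
Cost per unit of output via H is w/4 = 1.5; via K it is r/5 = 2.2. H is cheaper.
Producing q = 165 with H alone: H = 41.25, K = 0.

H* = 41.25, K* = 0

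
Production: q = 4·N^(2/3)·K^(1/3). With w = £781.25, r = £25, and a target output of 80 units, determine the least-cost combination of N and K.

Cost minimization requires the marginal rate of technical substitution to equal the input-price ratio: MP_N/MP_K = w/r.
Here MP_N/MP_K = (2/3)·(K/N)/(1/3) = 2·(K/N). Setting this equal to 781.25/25 = 31.25 gives K = 15.625N.
Substituting into q = 80: 4·N^(2/3)·(15.625N)^(1/3) = 80.
Solving, N = 8 and K = 125.

N* = 8, K* = 125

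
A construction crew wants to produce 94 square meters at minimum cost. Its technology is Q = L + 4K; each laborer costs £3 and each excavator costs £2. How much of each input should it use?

L* = 0, K* = 23.5

The inputs are perfect substitutes, so the firm uses whichever has the lower cost per unit of output.
Cost per unit of output via L is 3; via K it is 0.5. K is cheaper.
Producing Q = 94 with K alone: L = 0, K = 23.5.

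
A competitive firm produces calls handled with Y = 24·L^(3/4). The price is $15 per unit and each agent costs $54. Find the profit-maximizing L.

L* = 625

MP_L = (3/4)·24·L^(-1/4) = 18·L^(-1/4).
Profit maximization for a price taker requires P·MP_L = w: 15·18·L^(-1/4) = 54.
So L^(-1/4) = 0.2, which gives L = 625.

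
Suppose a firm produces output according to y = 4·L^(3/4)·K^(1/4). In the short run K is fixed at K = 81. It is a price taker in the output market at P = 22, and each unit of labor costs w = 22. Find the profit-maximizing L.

With K = 81, MP_L = (3/4)·4·L^(-1/4)·81^(1/4) = 9·L^(-1/4).
Profit maximization for a price taker requires P·MP_L = w: 22·9·L^(-1/4) = 22.
So L^(-1/4) = 1/9, which gives L = 6561.

L* = 6561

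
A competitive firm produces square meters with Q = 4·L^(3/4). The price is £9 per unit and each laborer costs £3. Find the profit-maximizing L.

L* = 6561

MP_L = (3/4)·4·L^(-1/4) = 3·L^(-1/4).
Profit maximization for a price taker requires P·MP_L = w: 9·3·L^(-1/4) = 3.
So L^(-1/4) = 1/9, which gives L = 6561.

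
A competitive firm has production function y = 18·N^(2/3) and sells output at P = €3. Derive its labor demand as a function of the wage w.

N(w) = 46656/w³

MP_N = (2/3)·18·N^(-1/3) = 12·N^(-1/3).
Setting P·MP_N = w: 36·N^(-1/3) = w.
Solving for N: N^(-1/3) = w/36, so N = (36/w)^(3).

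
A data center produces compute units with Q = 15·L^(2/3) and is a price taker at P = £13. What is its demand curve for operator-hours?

MP_L = (2/3)·15·L^(-1/3) = 10·L^(-1/3).
Setting P·MP_L = w: 130·L^(-1/3) = w.
Solving for L: L^(-1/3) = w/130, so L = (130/w)^(3).

L(w) = 2197000/w³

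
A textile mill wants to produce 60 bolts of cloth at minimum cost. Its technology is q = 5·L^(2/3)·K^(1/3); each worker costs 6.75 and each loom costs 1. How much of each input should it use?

Cost minimization requires the marginal rate of technical substitution to equal the input-price ratio: MP_L/MP_K = w/r.
Here MP_L/MP_K = (2/3)·(K/L)/(1/3) = 2·(K/L). Setting this equal to 6.75/1 = 6.75 gives K = 3.375L.
Substituting into q = 60: 5·L^(2/3)·(3.375L)^(1/3) = 60.
Solving, L = 8 and K = 27.

L* = 8, K* = 27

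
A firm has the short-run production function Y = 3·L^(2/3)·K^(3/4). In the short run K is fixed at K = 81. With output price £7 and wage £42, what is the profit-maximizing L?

With K = 81, MP_L = (2/3)·3·L^(-1/3)·81^(3/4) = 54·L^(-1/3).
Profit maximization for a price taker requires P·MP_L = w: 7·54·L^(-1/3) = 42.
So L^(-1/3) = 1/9, which gives L = 729.

L* = 729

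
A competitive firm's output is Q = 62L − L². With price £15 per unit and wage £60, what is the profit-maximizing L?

L* = 29

The marginal product of L is MP_L = 62 − 2L.
A price-taking firm hires until the value of the marginal product equals the wage: P·MP_L = w, so 15·(62 − 2L) = 60.
Then 62 − 2L = 4, giving L = 29.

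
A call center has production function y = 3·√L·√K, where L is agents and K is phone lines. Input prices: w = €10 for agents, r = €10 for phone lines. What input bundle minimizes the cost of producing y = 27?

L* = 9, K* = 9

Cost minimization requires the marginal rate of technical substitution to equal the input-price ratio: MP_L/MP_K = w/r.
Here MP_L/MP_K = (1/2)·(K/L)/(1/2) = (K/L). Setting this equal to 10/10 = 1 gives K = L.
Substituting into y = 27: 3·L^(1/2)·(L)^(1/2) = 27.
Solving, L = 9 and K = 9.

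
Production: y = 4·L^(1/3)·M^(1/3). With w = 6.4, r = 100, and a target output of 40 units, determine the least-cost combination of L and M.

L* = 125, M* = 8

Cost minimization requires the marginal rate of technical substitution to equal the input-price ratio: MP_L/MP_M = w/r.
Here MP_L/MP_M = (1/3)·(M/L)/(1/3) = (M/L). Setting this equal to 6.4/100 = 0.064 gives M = 0.064L.
Substituting into y = 40: 4·L^(1/3)·(0.064L)^(1/3) = 40.
Solving, L = 125 and M = 8.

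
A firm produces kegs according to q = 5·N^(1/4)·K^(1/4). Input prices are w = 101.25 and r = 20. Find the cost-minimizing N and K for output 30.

Cost minimization requires the marginal rate of technical substitution to equal the input-price ratio: MP_N/MP_K = w/r.
Here MP_N/MP_K = (1/4)·(K/N)/(1/4) = (K/N). Setting this equal to 101.25/20 = 5.0625 gives K = 5.0625N.
Substituting into q = 30: 5·N^(1/4)·(5.0625N)^(1/4) = 30.
Solving, N = 16 and K = 81.

N* = 16, K* = 81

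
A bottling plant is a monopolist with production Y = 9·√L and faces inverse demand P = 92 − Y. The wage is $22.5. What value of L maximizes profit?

L* = 16

Marginal revenue from the inverse demand is MR = 92 − 2Y.
The marginal product is MP_L = 4.5·L^(-1/2).
A monopolist hires until marginal revenue product equals the wage: MR·MP_L = w.
At L, Y = 9·√L. Substituting and solving: (92 − 18·√L)·4.5·L^(-1/2) = 22.5 gives L = 16.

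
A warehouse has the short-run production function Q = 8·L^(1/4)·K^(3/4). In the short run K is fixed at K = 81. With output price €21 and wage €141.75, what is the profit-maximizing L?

L* = 16

With K = 81, MP_L = (1/4)·8·L^(-3/4)·81^(3/4) = 54·L^(-3/4).
Profit maximization for a price taker requires P·MP_L = w: 21·54·L^(-3/4) = 141.75.
So L^(-3/4) = 0.125, which gives L = 16.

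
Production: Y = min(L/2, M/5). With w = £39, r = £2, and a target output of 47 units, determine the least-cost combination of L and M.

With a fixed-proportions technology, the cost-minimizing bundle uses no slack in either input: L/2 = M/5 = Y.
So L = 2·47 = 94 and M = 5·47 = 235.

L* = 94, M* = 235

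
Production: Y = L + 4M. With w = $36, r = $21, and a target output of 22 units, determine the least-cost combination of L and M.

The inputs are perfect substitutes, so the firm uses whichever has the lower cost per unit of output.
Cost per unit of output via L is 36; via M it is 5.25. M is cheaper.
Producing Y = 22 with M alone: L = 0, M = 5.5.

L* = 0, M* = 5.5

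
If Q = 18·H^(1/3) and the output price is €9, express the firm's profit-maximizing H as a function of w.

MP_H = (1/3)·18·H^(-2/3) = 6·H^(-2/3).
Setting P·MP_H = w: 54·H^(-2/3) = w.
Solving for H: H^(-2/3) = w/54, so H = (54/w)^(3/2).

H(w) = (54/w)^(3/2)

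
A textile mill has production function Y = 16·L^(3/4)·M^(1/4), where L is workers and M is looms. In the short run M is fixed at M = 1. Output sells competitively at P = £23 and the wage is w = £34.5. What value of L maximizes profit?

L* = 4096

With M = 1, MP_L = (3/4)·16·L^(-1/4)·1^(1/4) = 12·L^(-1/4).
Profit maximization for a price taker requires P·MP_L = w: 23·12·L^(-1/4) = 34.5.
So L^(-1/4) = 0.125, which gives L = 4096.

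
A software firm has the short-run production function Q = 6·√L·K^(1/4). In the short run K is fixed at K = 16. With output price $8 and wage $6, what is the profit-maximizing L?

L* = 64

With K = 16, MP_L = (1/2)·6·L^(-1/2)·16^(1/4) = 6·L^(-1/2).
Profit maximization for a price taker requires P·MP_L = w: 8·6·L^(-1/2) = 6.
So L^(-1/2) = 0.125, which gives L = 64.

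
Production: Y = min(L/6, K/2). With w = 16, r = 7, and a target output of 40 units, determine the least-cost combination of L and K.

L* = 240, K* = 80

With a fixed-proportions technology, the cost-minimizing bundle uses no slack in either input: L/6 = K/2 = Y.
So L = 6·40 = 240 and K = 2·40 = 80.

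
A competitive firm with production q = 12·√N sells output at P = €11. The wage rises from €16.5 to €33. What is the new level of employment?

N* = 4

From P·MP_N = w with MP_N = 6·N^(-1/2), the labor demand is N(w) = (66/w)^(2).
At w = 16.5: N = 16. At w = 33: N = 4.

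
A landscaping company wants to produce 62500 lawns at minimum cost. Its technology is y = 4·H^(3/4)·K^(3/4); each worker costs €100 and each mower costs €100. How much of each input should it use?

Cost minimization requires the marginal rate of technical substitution to equal the input-price ratio: MP_H/MP_K = w/r.
Here MP_H/MP_K = (3/4)·(K/H)/(3/4) = (K/H). Setting this equal to 100/100 = 1 gives K = H.
Substituting into y = 62500: 4·H^(3/4)·(H)^(3/4) = 62500.
Solving, H = 625 and K = 625.

H* = 625, K* = 625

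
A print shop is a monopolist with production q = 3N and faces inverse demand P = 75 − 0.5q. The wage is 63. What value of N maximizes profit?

Marginal revenue from the inverse demand is MR = 75 − q.
The marginal product is MP_N = 3.
A monopolist hires until marginal revenue product equals the wage: MR·MP_N = w.
(75 − 3N)·3 = 63, so N = 18.

N* = 18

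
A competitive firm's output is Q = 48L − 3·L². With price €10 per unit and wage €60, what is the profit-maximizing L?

L* = 7

The marginal product of L is MP_L = 48 − 6L.
A price-taking firm hires until the value of the marginal product equals the wage: P·MP_L = w, so 10·(48 − 6L) = 60.
Then 48 − 6L = 6, giving L = 7.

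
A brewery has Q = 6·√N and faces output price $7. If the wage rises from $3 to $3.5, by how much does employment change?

ΔN = -13

From P·MP_N = w with MP_N = 3·N^(-1/2), the labor demand is N(w) = (21/w)^(2).
At w = 3: N = 49. At w = 3.5: N = 36.
ΔN = 36 − 49 = -13.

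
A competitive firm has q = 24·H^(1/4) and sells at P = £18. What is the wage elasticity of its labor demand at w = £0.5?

ε = -4/3

MP_H = (1/4)·24·H^(-3/4), so P·MP_H = w gives 108·H^(-3/4) = w.
Solving, H(w) = (108/w)^(4/3). This is a constant-elasticity form: H ∝ w^(−4/3), so ε = −4/3.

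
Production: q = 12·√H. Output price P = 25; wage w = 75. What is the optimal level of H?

MP_H = (1/2)·12·H^(-1/2) = 6·H^(-1/2).
Profit maximization for a price taker requires P·MP_H = w: 25·6·H^(-1/2) = 75.
So H^(-1/2) = 0.5, which gives H = 4.

H* = 4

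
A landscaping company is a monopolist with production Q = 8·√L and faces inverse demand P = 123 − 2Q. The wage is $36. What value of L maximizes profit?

Marginal revenue from the inverse demand is MR = 123 − 4Q.
The marginal product is MP_L = 4·L^(-1/2).
A monopolist hires until marginal revenue product equals the wage: MR·MP_L = w.
At L, Q = 8·√L. Substituting and solving: (123 − 32·√L)·4·L^(-1/2) = 36 gives L = 9.

L* = 9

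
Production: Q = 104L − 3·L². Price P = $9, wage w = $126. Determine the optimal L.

The marginal product of L is MP_L = 104 − 6L.
A price-taking firm hires until the value of the marginal product equals the wage: P·MP_L = w, so 9·(104 − 6L) = 126.
Then 104 − 6L = 14, giving L = 15.

L* = 15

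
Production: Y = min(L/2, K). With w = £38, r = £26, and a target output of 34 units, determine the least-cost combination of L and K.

With a fixed-proportions technology, the cost-minimizing bundle uses no slack in either input: L/2 = K = Y.
So L = 2·34 = 68 and K = 34.

L* = 68, K* = 34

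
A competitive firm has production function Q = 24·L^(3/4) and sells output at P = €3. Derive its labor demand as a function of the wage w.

MP_L = (3/4)·24·L^(-1/4) = 18·L^(-1/4).
Setting P·MP_L = w: 54·L^(-1/4) = w.
Solving for L: L^(-1/4) = w/54, so L = (54/w)^(4).

L(w) = 8503056/w^(4)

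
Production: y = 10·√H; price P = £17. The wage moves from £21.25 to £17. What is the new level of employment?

From P·MP_H = w with MP_H = 5·H^(-1/2), the labor demand is H(w) = (85/w)^(2).
At w = 21.25: H = 16. At w = 17: H = 25.

H* = 25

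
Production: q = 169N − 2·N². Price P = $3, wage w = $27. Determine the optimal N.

N* = 40

The marginal product of N is MP_N = 169 − 4N.
A price-taking firm hires until the value of the marginal product equals the wage: P·MP_N = w, so 3·(169 − 4N) = 27.
Then 169 − 4N = 9, giving N = 40.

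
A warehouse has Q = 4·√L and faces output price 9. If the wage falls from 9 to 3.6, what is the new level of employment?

L* = 25

From P·MP_L = w with MP_L = 2·L^(-1/2), the labor demand is L(w) = (18/w)^(2).
At w = 9: L = 4. At w = 3.6: L = 25.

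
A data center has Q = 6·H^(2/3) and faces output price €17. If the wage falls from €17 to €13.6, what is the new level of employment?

H* = 125

From P·MP_H = w with MP_H = 4·H^(-1/3), the labor demand is H(w) = (68/w)^(3).
At w = 17: H = 64. At w = 13.6: H = 125.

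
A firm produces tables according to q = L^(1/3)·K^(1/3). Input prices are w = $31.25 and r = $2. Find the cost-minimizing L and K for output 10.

Cost minimization requires the marginal rate of technical substitution to equal the input-price ratio: MP_L/MP_K = w/r.
Here MP_L/MP_K = (1/3)·(K/L)/(1/3) = (K/L). Setting this equal to 31.25/2 = 15.625 gives K = 15.625L.
Substituting into q = 10: L^(1/3)·(15.625L)^(1/3) = 10.
Solving, L = 8 and K = 125.

L* = 8, K* = 125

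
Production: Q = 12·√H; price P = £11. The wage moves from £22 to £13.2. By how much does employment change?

From P·MP_H = w with MP_H = 6·H^(-1/2), the labor demand is H(w) = (66/w)^(2).
At w = 22: H = 9. At w = 13.2: H = 25.
ΔH = 25 − 9 = 16.

ΔH = 16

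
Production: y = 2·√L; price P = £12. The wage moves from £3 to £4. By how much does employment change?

From P·MP_L = w with MP_L = L^(-1/2), the labor demand is L(w) = (12/w)^(2).
At w = 3: L = 16. At w = 4: L = 9.
ΔL = 9 − 16 = -7.

ΔL = -7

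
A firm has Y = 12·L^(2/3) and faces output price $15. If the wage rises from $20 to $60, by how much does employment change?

ΔL = -208

From P·MP_L = w with MP_L = 8·L^(-1/3), the labor demand is L(w) = (120/w)^(3).
At w = 20: L = 216. At w = 60: L = 8.
ΔL = 8 − 216 = -208.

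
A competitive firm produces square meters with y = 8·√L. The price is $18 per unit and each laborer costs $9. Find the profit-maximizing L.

L* = 64

MP_L = (1/2)·8·L^(-1/2) = 4·L^(-1/2).
Profit maximization for a price taker requires P·MP_L = w: 18·4·L^(-1/2) = 9.
So L^(-1/2) = 0.125, which gives L = 64.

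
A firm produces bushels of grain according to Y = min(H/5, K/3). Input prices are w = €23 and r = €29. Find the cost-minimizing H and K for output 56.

H* = 280, K* = 168

With a fixed-proportions technology, the cost-minimizing bundle uses no slack in either input: H/5 = K/3 = Y.
So H = 5·56 = 280 and K = 3·56 = 168.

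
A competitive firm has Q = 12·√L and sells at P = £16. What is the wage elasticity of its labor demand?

MP_L = (1/2)·12·L^(-1/2), so P·MP_L = w gives 96·L^(-1/2) = w.
Solving, L(w) = (96/w)^(2). This is a constant-elasticity form: L ∝ w^(−2), so ε = −2.

ε = -2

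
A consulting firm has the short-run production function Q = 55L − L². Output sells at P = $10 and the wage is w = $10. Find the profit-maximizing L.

L* = 27

The marginal product of L is MP_L = 55 − 2L.
A price-taking firm hires until the value of the marginal product equals the wage: P·MP_L = w, so 10·(55 − 2L) = 10.
Then 55 − 2L = 1, giving L = 27.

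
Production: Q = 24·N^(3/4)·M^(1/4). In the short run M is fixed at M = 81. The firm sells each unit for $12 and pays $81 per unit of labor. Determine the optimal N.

N* = 4096

With M = 81, MP_N = (3/4)·24·N^(-1/4)·81^(1/4) = 54·N^(-1/4).
Profit maximization for a price taker requires P·MP_N = w: 12·54·N^(-1/4) = 81.
So N^(-1/4) = 0.125, which gives N = 4096.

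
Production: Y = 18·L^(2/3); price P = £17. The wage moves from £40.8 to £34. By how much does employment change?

From P·MP_L = w with MP_L = 12·L^(-1/3), the labor demand is L(w) = (204/w)^(3).
At w = 40.8: L = 125. At w = 34: L = 216.
ΔL = 216 − 125 = 91.

ΔL = 91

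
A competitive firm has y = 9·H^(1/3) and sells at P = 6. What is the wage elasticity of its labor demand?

MP_H = (1/3)·9·H^(-2/3), so P·MP_H = w gives 18·H^(-2/3) = w.
Solving, H(w) = (18/w)^(3/2). This is a constant-elasticity form: H ∝ w^(−3/2), so ε = −3/2.

ε = -1.5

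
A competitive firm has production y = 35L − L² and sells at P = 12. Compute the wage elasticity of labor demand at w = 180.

From P·MP_L = w with MP_L = 35 − 2L, labor demand is L(w) = (35 − w/12)/2.
dL/dw = −1/(24) = -1/24.
At w = 180, L = 10, so ε = (dL/dw)·(w/L) = (-1/24)·(180/10) = -0.75.

ε = -0.75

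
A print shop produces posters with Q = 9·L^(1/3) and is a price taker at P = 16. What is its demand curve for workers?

MP_L = (1/3)·9·L^(-2/3) = 3·L^(-2/3).
Setting P·MP_L = w: 48·L^(-2/3) = w.
Solving for L: L^(-2/3) = w/48, so L = (48/w)^(3/2).

L(w) = (48/w)^(3/2)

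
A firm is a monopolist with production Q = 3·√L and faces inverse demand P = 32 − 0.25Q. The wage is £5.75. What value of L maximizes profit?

Marginal revenue from the inverse demand is MR = 32 − 0.5Q.
The marginal product is MP_L = 1.5·L^(-1/2).
A monopolist hires until marginal revenue product equals the wage: MR·MP_L = w.
At L, Q = 3·√L. Substituting and solving: (32 − 1.5·√L)·1.5·L^(-1/2) = 5.75 gives L = 36.

L* = 36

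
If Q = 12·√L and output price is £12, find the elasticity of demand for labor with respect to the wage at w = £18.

ε = -2

MP_L = (1/2)·12·L^(-1/2), so P·MP_L = w gives 72·L^(-1/2) = w.
Solving, L(w) = (72/w)^(2). This is a constant-elasticity form: L ∝ w^(−2), so ε = −2.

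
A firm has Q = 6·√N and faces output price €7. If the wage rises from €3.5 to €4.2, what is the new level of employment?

N* = 25

From P·MP_N = w with MP_N = 3·N^(-1/2), the labor demand is N(w) = (21/w)^(2).
At w = 3.5: N = 36. At w = 4.2: N = 25.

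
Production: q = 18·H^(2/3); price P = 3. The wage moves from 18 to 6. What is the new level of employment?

H* = 216

From P·MP_H = w with MP_H = 12·H^(-1/3), the labor demand is H(w) = (36/w)^(3).
At w = 18: H = 8. At w = 6: H = 216.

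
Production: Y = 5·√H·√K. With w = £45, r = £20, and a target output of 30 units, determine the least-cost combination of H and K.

Cost minimization requires the marginal rate of technical substitution to equal the input-price ratio: MP_H/MP_K = w/r.
Here MP_H/MP_K = (1/2)·(K/H)/(1/2) = (K/H). Setting this equal to 45/20 = 2.25 gives K = 2.25H.
Substituting into Y = 30: 5·H^(1/2)·(2.25H)^(1/2) = 30.
Solving, H = 4 and K = 9.

H* = 4, K* = 9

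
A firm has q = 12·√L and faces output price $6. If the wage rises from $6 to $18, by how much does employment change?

From P·MP_L = w with MP_L = 6·L^(-1/2), the labor demand is L(w) = (36/w)^(2).
At w = 6: L = 36. At w = 18: L = 4.
ΔL = 4 − 36 = -32.

ΔL = -32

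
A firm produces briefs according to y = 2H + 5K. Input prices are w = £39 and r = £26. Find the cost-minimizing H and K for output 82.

The inputs are perfect substitutes, so the firm uses whichever has the lower cost per unit of output.
Cost per unit of output via H is w/2 = 19.5; via K it is r/5 = 5.2. K is cheaper.
Producing y = 82 with K alone: H = 0, K = 16.4.

H* = 0, K* = 16.4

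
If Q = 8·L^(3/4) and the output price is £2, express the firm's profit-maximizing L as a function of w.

MP_L = (3/4)·8·L^(-1/4) = 6·L^(-1/4).
Setting P·MP_L = w: 12·L^(-1/4) = w.
Solving for L: L^(-1/4) = w/12, so L = (12/w)^(4).

L(w) = 20736/w^(4)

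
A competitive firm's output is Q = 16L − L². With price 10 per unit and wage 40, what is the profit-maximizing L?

The marginal product of L is MP_L = 16 − 2L.
A price-taking firm hires until the value of the marginal product equals the wage: P·MP_L = w, so 10·(16 − 2L) = 40.
Then 16 − 2L = 4, giving L = 6.

L* = 6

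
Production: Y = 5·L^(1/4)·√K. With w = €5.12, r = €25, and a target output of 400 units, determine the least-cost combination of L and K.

Cost minimization requires the marginal rate of technical substitution to equal the input-price ratio: MP_L/MP_K = w/r.
Here MP_L/MP_K = (1/4)·(K/L)/(1/2) = 0.5·(K/L). Setting this equal to 5.12/25 = 0.2048 gives K = 0.4096L.
Substituting into Y = 400: 5·L^(1/4)·(0.4096L)^(1/2) = 400.
Solving, L = 625 and K = 256.

L* = 625, K* = 256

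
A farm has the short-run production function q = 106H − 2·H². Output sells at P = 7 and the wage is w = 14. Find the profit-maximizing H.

H* = 26

The marginal product of H is MP_H = 106 − 4H.
A price-taking firm hires until the value of the marginal product equals the wage: P·MP_H = w, so 7·(106 − 4H) = 14.
Then 106 − 4H = 2, giving H = 26.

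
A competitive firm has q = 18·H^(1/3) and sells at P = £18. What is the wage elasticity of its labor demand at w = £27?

ε = -1.5

MP_H = (1/3)·18·H^(-2/3), so P·MP_H = w gives 108·H^(-2/3) = w.
Solving, H(w) = (108/w)^(3/2). This is a constant-elasticity form: H ∝ w^(−3/2), so ε = −3/2.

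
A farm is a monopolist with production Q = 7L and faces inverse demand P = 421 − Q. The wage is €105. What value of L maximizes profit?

L* = 29

Marginal revenue from the inverse demand is MR = 421 − 2Q.
The marginal product is MP_L = 7.
A monopolist hires until marginal revenue product equals the wage: MR·MP_L = w.
(421 − 14L)·7 = 105, so L = 29.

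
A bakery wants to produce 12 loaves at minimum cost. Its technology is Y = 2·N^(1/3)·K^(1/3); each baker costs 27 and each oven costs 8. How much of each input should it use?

Cost minimization requires the marginal rate of technical substitution to equal the input-price ratio: MP_N/MP_K = w/r.
Here MP_N/MP_K = (1/3)·(K/N)/(1/3) = (K/N). Setting this equal to 27/8 = 3.375 gives K = 3.375N.
Substituting into Y = 12: 2·N^(1/3)·(3.375N)^(1/3) = 12.
Solving, N = 8 and K = 27.

N* = 8, K* = 27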